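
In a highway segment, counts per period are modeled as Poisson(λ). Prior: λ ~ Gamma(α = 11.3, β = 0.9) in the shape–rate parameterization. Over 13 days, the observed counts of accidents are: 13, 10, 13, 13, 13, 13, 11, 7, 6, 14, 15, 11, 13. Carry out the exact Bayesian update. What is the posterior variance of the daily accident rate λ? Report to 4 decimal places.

0.8452

With a Gamma(shape α, rate β) prior, the Poisson likelihood is conjugate: the posterior is Gamma(α + ΣXᵢ, β + n).
Sum of counts S = 152 over n = 13 days.
Posterior: Gamma(α+S, β+n) = Gamma(11.3+152, 0.9+13) = Gamma(163.3, 13.9).
Var = α/β² = 163.3/13.9² = 0.8452.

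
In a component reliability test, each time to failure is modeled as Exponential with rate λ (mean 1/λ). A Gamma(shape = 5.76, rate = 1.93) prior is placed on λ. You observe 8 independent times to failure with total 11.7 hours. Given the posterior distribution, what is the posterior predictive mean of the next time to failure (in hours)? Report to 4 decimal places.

1.0682

With a Gamma(shape α, rate β) prior on the exponential rate λ, the posterior after n observations with total T = Σxᵢ is Gamma(α+n, β+T).
Posterior: Gamma(5.76+8, 1.93+11.7) = Gamma(13.76, 13.63).
The predictive distribution for the next observation is Lomax; its mean is β/(α−1) = 13.63/12.76 = 1.0682.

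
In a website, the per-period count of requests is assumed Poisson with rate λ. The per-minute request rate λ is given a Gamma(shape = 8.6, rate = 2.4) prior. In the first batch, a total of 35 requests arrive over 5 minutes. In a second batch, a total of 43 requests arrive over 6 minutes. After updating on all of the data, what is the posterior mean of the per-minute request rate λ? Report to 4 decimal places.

6.4627

With a Gamma(shape α, rate β) prior, the Poisson likelihood is conjugate: the posterior is Gamma(α + ΣXᵢ, β + n).
After batch 1: Gamma(α+S, β+n) = Gamma(8.6+35, 2.4+5) = Gamma(43.6, 7.4).
After batch 2: Gamma(α+S, β+n) = Gamma(43.6+43, 7.4+6) = Gamma(86.6, 13.4).
Posterior mean = α/β = 86.6/13.4 = 6.4627.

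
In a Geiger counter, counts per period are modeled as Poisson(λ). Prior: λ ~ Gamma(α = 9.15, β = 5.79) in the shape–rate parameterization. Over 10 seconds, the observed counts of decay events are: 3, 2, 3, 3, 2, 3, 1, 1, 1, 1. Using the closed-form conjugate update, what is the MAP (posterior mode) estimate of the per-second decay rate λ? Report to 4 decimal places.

1.7828

With a Gamma(shape α, rate β) prior, the Poisson likelihood is conjugate: the posterior is Gamma(α + ΣXᵢ, β + n).
Sum of counts S = 20 over n = 10 seconds.
Posterior: Gamma(α+S, β+n) = Gamma(9.15+20, 5.79+10) = Gamma(29.15, 15.79).
Mode of Gamma(α,β) for α≥1 is (α−1)/β = 28.15/15.79 = 1.7828.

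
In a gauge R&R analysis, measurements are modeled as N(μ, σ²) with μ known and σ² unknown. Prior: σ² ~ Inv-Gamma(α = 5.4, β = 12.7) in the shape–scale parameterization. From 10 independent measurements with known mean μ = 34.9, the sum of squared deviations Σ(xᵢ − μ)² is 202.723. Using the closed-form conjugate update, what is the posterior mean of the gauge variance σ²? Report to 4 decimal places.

With known mean μ and an Inverse-Gamma(α, β) prior on σ², the Normal likelihood is conjugate: posterior is Inv-Gamma(α + n/2, β + Σ(xᵢ−μ)²/2).
Posterior: Inv-Gamma(5.4 + 10/2, 12.7 + 202.723/2) = Inv-Gamma(10.40, 114.0615).
E[σ²|data] = β/(α−1) = 114.0615/9.40 = 12.1342.

12.1342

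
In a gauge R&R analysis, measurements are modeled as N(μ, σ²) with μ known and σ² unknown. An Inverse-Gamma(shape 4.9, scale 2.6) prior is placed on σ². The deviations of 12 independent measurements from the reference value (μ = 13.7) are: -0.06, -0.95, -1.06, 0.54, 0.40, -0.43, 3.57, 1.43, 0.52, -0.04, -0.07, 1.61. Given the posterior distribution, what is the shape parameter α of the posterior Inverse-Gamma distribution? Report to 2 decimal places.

With known mean μ and an Inverse-Gamma(α, β) prior on σ², the Normal likelihood is conjugate: posterior is Inv-Gamma(α + n/2, β + Σ(xᵢ−μ)²/2).
Σ(xᵢ−μ)² = (-0.06)² + (-0.95)² + (-1.06)² + (0.54)² + (0.40)² + (-0.43)² + (3.57)² + (1.43)² + (0.52)² + (-0.04)² + (-0.07)² + (1.61)² = 20.3250.
Posterior: Inv-Gamma(4.9 + 12/2, 2.6 + 20.3250/2) = Inv-Gamma(10.90, 12.76250).
Posterior α = 10.90.

10.90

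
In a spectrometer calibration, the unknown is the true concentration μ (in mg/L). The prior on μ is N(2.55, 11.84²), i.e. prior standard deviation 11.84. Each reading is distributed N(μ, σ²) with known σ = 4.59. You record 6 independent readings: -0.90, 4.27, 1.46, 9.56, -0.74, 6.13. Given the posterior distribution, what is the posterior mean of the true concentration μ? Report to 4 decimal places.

3.2784

For Normal data with known variance σ², a Normal(μ₀, σ₀²) prior on μ is conjugate. Posterior precision = 1/σ₀² + n/σ²; posterior mean is the precision-weighted average of μ₀ and x̄.
Σxᵢ = (-0.90) + 4.27 + 1.46 + 9.56 + (-0.74) + 6.13 = 19.78, so n·x̄ = 19.78.
σ₀² = 11.84² = 140.1856, σ² = 4.59² = 21.0681; σ² + n·σ₀² = 21.0681 + 6·140.1856 = 862.1817.
Posterior mean = (μ₀/σ₀² + n·x̄/σ²)/(1/σ₀² + n/σ²) = (σ²·μ₀ + σ₀²·n·x̄)/(σ² + n·σ₀²) = (21.0681·2.55 + 140.1856·19.78)/862.1817 = 2826.594823/862.1817 = 3.2784.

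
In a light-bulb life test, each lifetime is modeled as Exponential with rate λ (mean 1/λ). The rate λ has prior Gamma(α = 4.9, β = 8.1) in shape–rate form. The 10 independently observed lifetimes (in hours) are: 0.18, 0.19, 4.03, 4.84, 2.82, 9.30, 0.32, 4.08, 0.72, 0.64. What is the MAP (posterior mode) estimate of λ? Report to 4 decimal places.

0.3947

With a Gamma(shape α, rate β) prior on the exponential rate λ, the posterior after n observations with total T = Σxᵢ is Gamma(α+n, β+T).
Sum of observations T = 27.12 hours; n = 10.
Posterior: Gamma(4.9+10, 8.1+27.12) = Gamma(14.9, 35.22).
Mode = (α−1)/β = 0.3947.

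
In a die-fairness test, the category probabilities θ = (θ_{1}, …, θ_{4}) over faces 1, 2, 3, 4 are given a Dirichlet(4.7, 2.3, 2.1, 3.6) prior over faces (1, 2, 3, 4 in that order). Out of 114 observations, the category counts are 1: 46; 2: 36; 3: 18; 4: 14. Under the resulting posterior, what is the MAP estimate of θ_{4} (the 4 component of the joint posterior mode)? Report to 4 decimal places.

The Dirichlet prior is conjugate to the Multinomial likelihood: each posterior αⱼ = prior αⱼ + observed count nⱼ.
Posterior concentration: (50.7, 38.3, 20.1, 17.6), total = 126.7.
Joint mode component: (α_{4}−1)/(Σα−K) = 16.6/122.7 = 0.1353.

0.1353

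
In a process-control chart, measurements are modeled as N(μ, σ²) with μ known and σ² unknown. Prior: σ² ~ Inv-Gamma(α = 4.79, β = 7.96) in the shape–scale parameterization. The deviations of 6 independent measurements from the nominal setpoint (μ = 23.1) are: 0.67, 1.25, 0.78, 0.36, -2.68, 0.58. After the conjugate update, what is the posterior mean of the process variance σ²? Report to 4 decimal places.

With known mean μ and an Inverse-Gamma(α, β) prior on σ², the Normal likelihood is conjugate: posterior is Inv-Gamma(α + n/2, β + Σ(xᵢ−μ)²/2).
Σ(xᵢ−μ)² = (0.67)² + (1.25)² + (0.78)² + (0.36)² + (-2.68)² + (0.58)² = 10.2682.
Posterior: Inv-Gamma(4.79 + 6/2, 7.96 + 10.2682/2) = Inv-Gamma(7.79, 13.09410).
E[σ²|data] = β/(α−1) = 13.09410/6.79 = 1.9284.

1.9284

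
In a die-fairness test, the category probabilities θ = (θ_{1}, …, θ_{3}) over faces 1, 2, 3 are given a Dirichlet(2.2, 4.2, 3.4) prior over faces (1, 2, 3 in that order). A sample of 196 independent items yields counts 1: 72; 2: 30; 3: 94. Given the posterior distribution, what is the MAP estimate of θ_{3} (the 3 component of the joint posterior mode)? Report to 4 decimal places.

The Dirichlet prior is conjugate to the Multinomial likelihood: each posterior αⱼ = prior αⱼ + observed count nⱼ.
Posterior concentration: (74.2, 34.2, 97.4), total = 205.8.
Joint mode component: (α_{3}−1)/(Σα−K) = 96.4/202.8 = 0.4753.

0.4753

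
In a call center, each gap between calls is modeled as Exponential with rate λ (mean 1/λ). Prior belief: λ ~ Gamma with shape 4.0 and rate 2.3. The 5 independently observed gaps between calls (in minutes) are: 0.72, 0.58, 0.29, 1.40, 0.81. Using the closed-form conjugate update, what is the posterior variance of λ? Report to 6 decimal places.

With a Gamma(shape α, rate β) prior on the exponential rate λ, the posterior after n observations with total T = Σxᵢ is Gamma(α+n, β+T).
Sum of observations T = 3.80 minutes; n = 5.
Posterior: Gamma(4.0+5, 2.3+3.80) = Gamma(9.0, 6.10).
Var = α/β² = 0.241870.

0.241870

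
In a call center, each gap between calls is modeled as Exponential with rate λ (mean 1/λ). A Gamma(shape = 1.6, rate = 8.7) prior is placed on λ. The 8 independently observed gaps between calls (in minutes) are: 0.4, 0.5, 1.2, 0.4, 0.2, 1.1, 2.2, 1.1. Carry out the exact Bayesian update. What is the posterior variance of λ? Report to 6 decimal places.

With a Gamma(shape α, rate β) prior on the exponential rate λ, the posterior after n observations with total T = Σxᵢ is Gamma(α+n, β+T).
Sum of observations T = 7.1 minutes; n = 8.
Posterior: Gamma(1.6+8, 8.7+7.1) = Gamma(9.6, 15.8).
Var = α/β² = 0.038455.

0.038455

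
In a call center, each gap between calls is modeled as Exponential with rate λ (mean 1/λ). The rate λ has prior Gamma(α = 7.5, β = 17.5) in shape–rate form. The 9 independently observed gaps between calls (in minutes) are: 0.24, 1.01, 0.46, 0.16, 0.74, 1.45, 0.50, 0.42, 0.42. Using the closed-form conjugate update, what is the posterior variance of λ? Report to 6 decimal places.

With a Gamma(shape α, rate β) prior on the exponential rate λ, the posterior after n observations with total T = Σxᵢ is Gamma(α+n, β+T).
Sum of observations T = 5.40 minutes; n = 9.
Posterior: Gamma(7.5+9, 17.5+5.40) = Gamma(16.5, 22.90).
Var = α/β² = 0.031464.

0.031464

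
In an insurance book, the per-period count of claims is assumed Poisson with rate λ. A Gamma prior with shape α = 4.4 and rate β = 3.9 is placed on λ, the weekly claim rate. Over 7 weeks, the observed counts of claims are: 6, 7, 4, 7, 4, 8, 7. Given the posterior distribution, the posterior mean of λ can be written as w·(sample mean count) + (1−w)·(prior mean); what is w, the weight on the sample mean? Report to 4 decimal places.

0.6422

With a Gamma(shape α, rate β) prior, the Poisson likelihood is conjugate: the posterior is Gamma(α + ΣXᵢ, β + n).
Posterior mean = (α₀+S)/(β₀+n) = [n/(β₀+n)]·(S/n) + [β₀/(β₀+n)]·(α₀/β₀), so only n and β₀ enter the weight.
Weight on data w = n/(β₀+n) = 7/(3.9+7) = 7/10.9 = 0.6422.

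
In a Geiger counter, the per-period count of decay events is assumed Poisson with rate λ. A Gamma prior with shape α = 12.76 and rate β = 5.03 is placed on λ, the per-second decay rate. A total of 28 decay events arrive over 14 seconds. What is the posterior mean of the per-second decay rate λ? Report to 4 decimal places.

With a Gamma(shape α, rate β) prior, the Poisson likelihood is conjugate: the posterior is Gamma(α + ΣXᵢ, β + n).
Posterior: Gamma(α+S, β+n) = Gamma(12.76+28, 5.03+14) = Gamma(40.76, 19.03).
Posterior mean = α/β = 40.76/19.03 = 2.1419.

2.1419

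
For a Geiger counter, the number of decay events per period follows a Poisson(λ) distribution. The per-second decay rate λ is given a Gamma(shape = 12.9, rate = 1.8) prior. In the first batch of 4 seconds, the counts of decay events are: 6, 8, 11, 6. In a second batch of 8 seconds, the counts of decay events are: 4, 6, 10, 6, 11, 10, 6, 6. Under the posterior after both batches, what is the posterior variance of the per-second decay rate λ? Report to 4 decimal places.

0.5403

With a Gamma(shape α, rate β) prior, the Poisson likelihood is conjugate: the posterior is Gamma(α + ΣXᵢ, β + n).
Batch 1: sum of counts S = 31 over n = 4 seconds.
After batch 1: Gamma(α+S, β+n) = Gamma(12.9+31, 1.8+4) = Gamma(43.9, 5.8).
Batch 2: sum of counts S = 59 over n = 8 seconds.
After batch 2: Gamma(α+S, β+n) = Gamma(43.9+59, 5.8+8) = Gamma(102.9, 13.8).
Var = α/β² = 102.9/13.8² = 0.5403.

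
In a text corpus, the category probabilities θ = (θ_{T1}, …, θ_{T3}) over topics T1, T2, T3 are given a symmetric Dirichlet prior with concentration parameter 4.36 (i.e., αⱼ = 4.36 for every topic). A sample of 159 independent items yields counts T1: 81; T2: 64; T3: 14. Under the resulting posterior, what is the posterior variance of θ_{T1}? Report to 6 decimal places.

0.001444

The Dirichlet prior is conjugate to the Multinomial likelihood: each posterior αⱼ = prior αⱼ + observed count nⱼ.
Posterior concentration: (85.36, 68.36, 18.36), total = 172.08.
Var[θ_j] = α_j(Σα−α_j)/((Σα)²(Σα+1)) = 85.36·86.72/(172.08²·173.08) = 0.001444.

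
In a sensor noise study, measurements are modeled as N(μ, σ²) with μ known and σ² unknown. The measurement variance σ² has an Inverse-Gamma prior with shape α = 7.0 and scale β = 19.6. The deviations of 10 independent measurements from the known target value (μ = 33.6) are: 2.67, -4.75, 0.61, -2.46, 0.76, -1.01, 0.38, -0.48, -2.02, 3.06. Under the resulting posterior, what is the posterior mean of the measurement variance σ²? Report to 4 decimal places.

4.1242

With known mean μ and an Inverse-Gamma(α, β) prior on σ², the Normal likelihood is conjugate: posterior is Inv-Gamma(α + n/2, β + Σ(xᵢ−μ)²/2).
Σ(xᵢ−μ)² = (2.67)² + (-4.75)² + (0.61)² + (-2.46)² + (0.76)² + (-1.01)² + (0.38)² + (-0.48)² + (-2.02)² + (3.06)² = 51.5316.
Posterior: Inv-Gamma(7.0 + 10/2, 19.6 + 51.5316/2) = Inv-Gamma(12.00, 45.36580).
E[σ²|data] = β/(α−1) = 45.36580/11.00 = 4.1242.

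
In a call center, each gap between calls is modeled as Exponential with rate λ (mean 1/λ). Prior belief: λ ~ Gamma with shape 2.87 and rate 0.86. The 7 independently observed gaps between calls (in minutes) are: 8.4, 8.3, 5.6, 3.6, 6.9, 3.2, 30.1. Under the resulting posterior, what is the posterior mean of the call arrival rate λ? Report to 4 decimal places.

With a Gamma(shape α, rate β) prior on the exponential rate λ, the posterior after n observations with total T = Σxᵢ is Gamma(α+n, β+T).
Sum of observations T = 66.1 minutes; n = 7.
Posterior: Gamma(2.87+7, 0.86+66.1) = Gamma(9.87, 66.96).
Posterior mean of λ = α/β = 9.87/66.96 = 0.1474.

0.1474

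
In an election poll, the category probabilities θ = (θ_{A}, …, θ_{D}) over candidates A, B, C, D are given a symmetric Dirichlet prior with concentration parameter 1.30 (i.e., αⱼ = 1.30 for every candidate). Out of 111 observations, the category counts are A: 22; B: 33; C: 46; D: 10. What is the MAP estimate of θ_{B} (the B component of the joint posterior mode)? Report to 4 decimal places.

0.2968

The Dirichlet prior is conjugate to the Multinomial likelihood: each posterior αⱼ = prior αⱼ + observed count nⱼ.
Posterior concentration: (23.30, 34.30, 47.30, 11.30), total = 116.20.
Joint mode component: (α_{B}−1)/(Σα−K) = 33.30/112.20 = 0.2968.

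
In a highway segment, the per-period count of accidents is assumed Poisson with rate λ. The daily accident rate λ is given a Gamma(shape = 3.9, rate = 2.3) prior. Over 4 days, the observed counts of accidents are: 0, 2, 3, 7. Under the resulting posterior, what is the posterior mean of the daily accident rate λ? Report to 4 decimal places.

With a Gamma(shape α, rate β) prior, the Poisson likelihood is conjugate: the posterior is Gamma(α + ΣXᵢ, β + n).
Sum of counts S = 12 over n = 4 days.
Posterior: Gamma(α+S, β+n) = Gamma(3.9+12, 2.3+4) = Gamma(15.9, 6.3).
Posterior mean = α/β = 15.9/6.3 = 2.5238.

2.5238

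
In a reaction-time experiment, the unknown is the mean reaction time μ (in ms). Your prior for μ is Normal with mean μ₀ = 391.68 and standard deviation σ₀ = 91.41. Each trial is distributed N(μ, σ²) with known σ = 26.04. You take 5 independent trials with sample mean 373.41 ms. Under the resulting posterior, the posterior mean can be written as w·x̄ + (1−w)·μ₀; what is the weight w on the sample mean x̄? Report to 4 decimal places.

For Normal data with known variance σ², a Normal(μ₀, σ₀²) prior on μ is conjugate. Posterior precision = 1/σ₀² + n/σ²; posterior mean is the precision-weighted average of μ₀ and x̄.
σ₀² = 91.41² = 8355.7881, σ² = 26.04² = 678.0816. Prior precision 1/σ₀² = 1/8355.7881; data precision n/σ² = 5/678.0816.
w = (n/σ²)/(1/σ₀² + n/σ²) = n·σ₀²/(σ² + n·σ₀²) = 5·8355.7881/(678.0816 + 5·8355.7881) = 41778.9405/42457.0221 = 0.9840.

0.9840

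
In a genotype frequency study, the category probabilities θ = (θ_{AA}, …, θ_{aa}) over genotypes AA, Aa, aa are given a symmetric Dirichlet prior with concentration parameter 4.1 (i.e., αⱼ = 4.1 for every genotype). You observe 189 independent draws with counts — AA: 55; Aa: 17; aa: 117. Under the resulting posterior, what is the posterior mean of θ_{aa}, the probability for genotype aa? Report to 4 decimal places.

0.6016

The Dirichlet prior is conjugate to the Multinomial likelihood: each posterior αⱼ = prior αⱼ + observed count nⱼ.
Posterior concentration: (59.1, 21.1, 121.1), total = 201.3.
E[θ_{aa}|data] = α_{aa}/Σα = 121.1/201.3 = 0.6016.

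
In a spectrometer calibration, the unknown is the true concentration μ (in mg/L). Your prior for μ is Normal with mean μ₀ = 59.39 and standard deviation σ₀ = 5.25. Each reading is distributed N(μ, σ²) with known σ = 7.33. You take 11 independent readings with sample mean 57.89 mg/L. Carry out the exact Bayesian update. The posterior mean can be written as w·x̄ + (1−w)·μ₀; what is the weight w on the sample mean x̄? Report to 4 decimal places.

0.8495

For Normal data with known variance σ², a Normal(μ₀, σ₀²) prior on μ is conjugate. Posterior precision = 1/σ₀² + n/σ²; posterior mean is the precision-weighted average of μ₀ and x̄.
σ₀² = 5.25² = 27.5625, σ² = 7.33² = 53.7289. Prior precision 1/σ₀² = 1/27.5625; data precision n/σ² = 11/53.7289.
w = (n/σ²)/(1/σ₀² + n/σ²) = n·σ₀²/(σ² + n·σ₀²) = 11·27.5625/(53.7289 + 11·27.5625) = 303.1875/356.9164 = 0.8495.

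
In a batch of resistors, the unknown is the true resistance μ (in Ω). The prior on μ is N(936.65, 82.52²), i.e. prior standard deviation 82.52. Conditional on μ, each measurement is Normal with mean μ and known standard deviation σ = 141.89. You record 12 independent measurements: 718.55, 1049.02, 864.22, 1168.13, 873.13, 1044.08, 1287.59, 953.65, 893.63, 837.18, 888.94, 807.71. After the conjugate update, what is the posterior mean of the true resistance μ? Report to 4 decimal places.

For Normal data with known variance σ², a Normal(μ₀, σ₀²) prior on μ is conjugate. Posterior precision = 1/σ₀² + n/σ²; posterior mean is the precision-weighted average of μ₀ and x̄.
Σxᵢ = 718.55 + 1049.02 + 864.22 + 1168.13 + 873.13 + 1044.08 + 1287.59 + 953.65 + 893.63 + 837.18 + 888.94 + 807.71 = 11385.83, so n·x̄ = 11385.83.
σ₀² = 82.52² = 6809.5504, σ² = 141.89² = 20132.7721; σ² + n·σ₀² = 20132.7721 + 12·6809.5504 = 101847.3769.
Posterior mean = (μ₀/σ₀² + n·x̄/σ²)/(1/σ₀² + n/σ²) = (σ²·μ₀ + σ₀²·n·x̄)/(σ² + n·σ₀²) = (20132.7721·936.65 + 6809.5504·11385.83)/101847.3769 = 96389744.218297/101847.3769 = 946.4136.

946.4136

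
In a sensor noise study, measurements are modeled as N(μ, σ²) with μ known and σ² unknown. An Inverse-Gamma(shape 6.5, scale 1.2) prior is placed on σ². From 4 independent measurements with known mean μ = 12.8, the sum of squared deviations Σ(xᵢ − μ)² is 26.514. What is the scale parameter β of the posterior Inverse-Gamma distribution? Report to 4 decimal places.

With known mean μ and an Inverse-Gamma(α, β) prior on σ², the Normal likelihood is conjugate: posterior is Inv-Gamma(α + n/2, β + Σ(xᵢ−μ)²/2).
Posterior: Inv-Gamma(6.5 + 4/2, 1.2 + 26.514/2) = Inv-Gamma(8.50, 14.4570).
Posterior β = 14.4570.

14.4570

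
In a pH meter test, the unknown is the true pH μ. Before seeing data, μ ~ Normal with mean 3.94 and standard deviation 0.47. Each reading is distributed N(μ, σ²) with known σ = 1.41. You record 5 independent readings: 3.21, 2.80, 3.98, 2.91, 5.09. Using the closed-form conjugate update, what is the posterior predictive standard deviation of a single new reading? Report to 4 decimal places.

1.4595

For Normal data with known variance σ², a Normal(μ₀, σ₀²) prior on μ is conjugate. Posterior precision = 1/σ₀² + n/σ²; posterior mean is the precision-weighted average of μ₀ and x̄.
σ₀² = 0.47² = 0.2209, σ² = 1.41² = 1.9881; σ² + n·σ₀² = 1.9881 + 5·0.2209 = 3.0926.
Posterior precision = 1/σ₀² + n/σ² = 1/0.2209 + 5/1.9881 = (σ² + n·σ₀²)/(σ₀²σ²) = 3.0926/(0.2209·1.9881); posterior variance σₙ² = σ₀²σ²/(σ² + n·σ₀²) = 0.2209·1.9881/3.0926 = 0.142007.
Predictive variance for one new observation = σₙ² + σ² = 0.2209·1.9881/3.0926 + 1.9881 = σ²·(σ₀² + 3.0926)/3.0926 = 1.9881·3.3135/3.0926 = 2.130107; SD = √(1.9881·3.3135/3.0926) = 1.4595.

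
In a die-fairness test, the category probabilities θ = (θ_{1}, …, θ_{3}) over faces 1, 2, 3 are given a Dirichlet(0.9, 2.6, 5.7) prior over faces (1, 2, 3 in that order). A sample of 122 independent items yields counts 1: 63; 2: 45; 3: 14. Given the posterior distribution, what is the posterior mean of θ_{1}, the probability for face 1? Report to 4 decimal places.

The Dirichlet prior is conjugate to the Multinomial likelihood: each posterior αⱼ = prior αⱼ + observed count nⱼ.
Posterior concentration: (63.9, 47.6, 19.7), total = 131.2.
E[θ_{1}|data] = α_{1}/Σα = 63.9/131.2 = 0.4870.

0.4870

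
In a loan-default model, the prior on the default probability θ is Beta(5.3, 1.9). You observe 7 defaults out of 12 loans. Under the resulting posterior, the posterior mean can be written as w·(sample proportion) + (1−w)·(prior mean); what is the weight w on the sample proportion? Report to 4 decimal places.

0.6250

The Beta prior is conjugate to a Binomial/Bernoulli likelihood; the update adds successes to α and failures to β.
Posterior mean = (α₀+k)/(α₀+β₀+n) = [n/(α₀+β₀+n)]·(k/n) + [(α₀+β₀)/(α₀+β₀+n)]·α₀/(α₀+β₀), so only n and the prior enter the weight.
The weight on the data is w = n/(α₀+β₀+n) = 12/(5.3+1.9+12) = 12/19.2 = 0.6250.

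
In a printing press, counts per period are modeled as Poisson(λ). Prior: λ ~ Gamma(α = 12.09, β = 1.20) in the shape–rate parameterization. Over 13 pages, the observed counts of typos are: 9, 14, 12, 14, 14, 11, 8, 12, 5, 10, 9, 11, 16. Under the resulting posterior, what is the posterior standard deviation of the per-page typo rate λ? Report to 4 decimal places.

0.8826

With a Gamma(shape α, rate β) prior, the Poisson likelihood is conjugate: the posterior is Gamma(α + ΣXᵢ, β + n).
Sum of counts S = 145 over n = 13 pages.
Posterior: Gamma(α+S, β+n) = Gamma(12.09+145, 1.20+13) = Gamma(157.09, 14.20).
SD = √α/β = √157.09/14.20 = 0.8826.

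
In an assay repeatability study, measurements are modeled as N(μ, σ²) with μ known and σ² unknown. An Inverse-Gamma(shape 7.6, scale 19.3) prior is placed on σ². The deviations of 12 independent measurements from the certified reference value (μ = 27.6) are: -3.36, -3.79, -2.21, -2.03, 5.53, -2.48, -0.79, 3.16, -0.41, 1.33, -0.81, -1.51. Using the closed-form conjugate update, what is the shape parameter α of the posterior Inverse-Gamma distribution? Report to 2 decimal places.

13.60

With known mean μ and an Inverse-Gamma(α, β) prior on σ², the Normal likelihood is conjugate: posterior is Inv-Gamma(α + n/2, β + Σ(xᵢ−μ)²/2).
Σ(xᵢ−μ)² = (-3.36)² + (-3.79)² + (-2.21)² + (-2.03)² + (5.53)² + (-2.48)² + (-0.79)² + (3.16)² + (-0.41)² + (1.33)² + (-0.81)² + (-1.51)² = 86.8729.
Posterior: Inv-Gamma(7.6 + 12/2, 19.3 + 86.8729/2) = Inv-Gamma(13.60, 62.73645).
Posterior α = 13.60.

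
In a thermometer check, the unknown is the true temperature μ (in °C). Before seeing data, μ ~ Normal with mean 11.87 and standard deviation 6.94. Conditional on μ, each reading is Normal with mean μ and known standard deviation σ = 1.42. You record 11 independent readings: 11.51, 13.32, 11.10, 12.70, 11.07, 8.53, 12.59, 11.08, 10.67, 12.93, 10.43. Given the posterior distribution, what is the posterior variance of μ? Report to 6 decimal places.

0.182614

For Normal data with known variance σ², a Normal(μ₀, σ₀²) prior on μ is conjugate. Posterior precision = 1/σ₀² + n/σ²; posterior mean is the precision-weighted average of μ₀ and x̄.
σ₀² = 6.94² = 48.1636, σ² = 1.42² = 2.0164; σ² + n·σ₀² = 2.0164 + 11·48.1636 = 531.816.
Posterior precision = 1/σ₀² + n/σ² = 1/48.1636 + 11/2.0164 = (σ² + n·σ₀²)/(σ₀²σ²) = 531.816/(48.1636·2.0164); posterior variance σₙ² = σ₀²σ²/(σ² + n·σ₀²) = 48.1636·2.0164/531.816 = 0.182614.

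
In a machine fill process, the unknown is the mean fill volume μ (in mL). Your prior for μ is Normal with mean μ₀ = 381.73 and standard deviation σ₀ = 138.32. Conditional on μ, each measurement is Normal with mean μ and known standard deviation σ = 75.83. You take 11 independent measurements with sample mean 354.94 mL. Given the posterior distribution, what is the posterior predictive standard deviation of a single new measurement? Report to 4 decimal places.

For Normal data with known variance σ², a Normal(μ₀, σ₀²) prior on μ is conjugate. Posterior precision = 1/σ₀² + n/σ²; posterior mean is the precision-weighted average of μ₀ and x̄.
σ₀² = 138.32² = 19132.4224, σ² = 75.83² = 5750.1889; σ² + n·σ₀² = 5750.1889 + 11·19132.4224 = 216206.8353.
Posterior precision = 1/σ₀² + n/σ² = 1/19132.4224 + 11/5750.1889 = (σ² + n·σ₀²)/(σ₀²σ²) = 216206.8353/(19132.4224·5750.1889); posterior variance σₙ² = σ₀²σ²/(σ² + n·σ₀²) = 19132.4224·5750.1889/216206.8353 = 508.841650.
Predictive variance for one new observation = σₙ² + σ² = 19132.4224·5750.1889/216206.8353 + 5750.1889 = σ²·(σ₀² + 216206.8353)/216206.8353 = 5750.1889·235339.2577/216206.8353 = 6259.030550; SD = √(5750.1889·235339.2577/216206.8353) = 79.1140.

79.1140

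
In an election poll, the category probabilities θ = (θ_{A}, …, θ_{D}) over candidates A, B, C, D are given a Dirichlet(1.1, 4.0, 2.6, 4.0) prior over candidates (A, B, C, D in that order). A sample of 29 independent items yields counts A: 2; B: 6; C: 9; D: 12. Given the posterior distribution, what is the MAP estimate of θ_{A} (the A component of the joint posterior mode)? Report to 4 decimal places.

0.0572

The Dirichlet prior is conjugate to the Multinomial likelihood: each posterior αⱼ = prior αⱼ + observed count nⱼ.
Posterior concentration: (3.1, 10.0, 11.6, 16.0), total = 40.7.
Joint mode component: (α_{A}−1)/(Σα−K) = 2.1/36.7 = 0.0572.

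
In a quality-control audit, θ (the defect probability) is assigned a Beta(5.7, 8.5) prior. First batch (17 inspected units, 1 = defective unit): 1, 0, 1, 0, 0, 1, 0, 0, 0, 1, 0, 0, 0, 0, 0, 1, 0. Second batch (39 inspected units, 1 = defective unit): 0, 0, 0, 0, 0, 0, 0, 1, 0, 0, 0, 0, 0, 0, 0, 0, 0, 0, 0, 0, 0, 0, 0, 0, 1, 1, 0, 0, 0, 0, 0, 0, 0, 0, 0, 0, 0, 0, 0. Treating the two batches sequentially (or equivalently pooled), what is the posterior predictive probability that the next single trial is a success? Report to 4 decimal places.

0.1952

The Beta prior is conjugate to a Binomial/Bernoulli likelihood; the update adds successes to α and failures to β.
After batch 1: Beta(5.7+5, 8.5+12) = Beta(10.7, 20.5).
After batch 2: Beta(10.7+3, 20.5+36) = Beta(13.7, 56.5).
For a single future Bernoulli trial, P(success | data) = α/(α+β) = 0.1952.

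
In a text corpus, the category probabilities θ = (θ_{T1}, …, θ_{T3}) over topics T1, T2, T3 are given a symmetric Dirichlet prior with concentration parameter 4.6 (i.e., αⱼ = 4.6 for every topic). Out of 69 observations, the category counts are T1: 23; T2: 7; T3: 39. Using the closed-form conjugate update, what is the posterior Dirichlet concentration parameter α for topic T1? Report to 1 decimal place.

27.6

The Dirichlet prior is conjugate to the Multinomial likelihood: each posterior αⱼ = prior αⱼ + observed count nⱼ.
Posterior concentration: (27.6, 11.6, 43.6), total = 82.8.
α_{T1} = 4.6 + 23 = 27.6.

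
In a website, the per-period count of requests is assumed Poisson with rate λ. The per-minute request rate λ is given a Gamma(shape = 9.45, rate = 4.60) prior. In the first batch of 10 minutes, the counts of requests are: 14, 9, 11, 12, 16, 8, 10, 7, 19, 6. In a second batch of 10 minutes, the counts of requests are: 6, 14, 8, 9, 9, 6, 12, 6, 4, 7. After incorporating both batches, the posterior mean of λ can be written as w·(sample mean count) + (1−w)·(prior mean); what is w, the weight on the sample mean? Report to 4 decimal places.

0.8130

With a Gamma(shape α, rate β) prior, the Poisson likelihood is conjugate: the posterior is Gamma(α + ΣXᵢ, β + n).
Total number of minutes: n = 10 + 10 = 20.
Posterior mean = (α₀+S)/(β₀+n) = [n/(β₀+n)]·(S/n) + [β₀/(β₀+n)]·(α₀/β₀), so only n and β₀ enter the weight.
Weight on data w = n/(β₀+n) = 20/(4.60+20) = 20/24.60 = 0.8130.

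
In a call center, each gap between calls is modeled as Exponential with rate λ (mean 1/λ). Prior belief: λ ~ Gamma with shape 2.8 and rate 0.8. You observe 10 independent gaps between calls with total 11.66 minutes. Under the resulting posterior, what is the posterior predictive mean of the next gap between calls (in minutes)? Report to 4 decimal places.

1.0559

With a Gamma(shape α, rate β) prior on the exponential rate λ, the posterior after n observations with total T = Σxᵢ is Gamma(α+n, β+T).
Posterior: Gamma(2.8+10, 0.8+11.66) = Gamma(12.8, 12.46).
The predictive distribution for the next observation is Lomax; its mean is β/(α−1) = 12.46/11.8 = 1.0559.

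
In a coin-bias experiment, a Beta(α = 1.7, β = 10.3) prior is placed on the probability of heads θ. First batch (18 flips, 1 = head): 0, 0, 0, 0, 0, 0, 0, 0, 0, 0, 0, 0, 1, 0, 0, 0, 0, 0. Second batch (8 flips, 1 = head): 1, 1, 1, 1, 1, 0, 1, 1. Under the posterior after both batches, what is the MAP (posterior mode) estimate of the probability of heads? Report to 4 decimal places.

The Beta prior is conjugate to a Binomial/Bernoulli likelihood; the update adds successes to α and failures to β.
After batch 1: Beta(1.7+1, 10.3+17) = Beta(2.7, 27.3).
After batch 2: Beta(2.7+7, 27.3+1) = Beta(9.7, 28.3).
Mode of Beta(a,b) for a,b>1 is (a−1)/(a+b−2) = 8.7/36.0 = 0.2417.

0.2417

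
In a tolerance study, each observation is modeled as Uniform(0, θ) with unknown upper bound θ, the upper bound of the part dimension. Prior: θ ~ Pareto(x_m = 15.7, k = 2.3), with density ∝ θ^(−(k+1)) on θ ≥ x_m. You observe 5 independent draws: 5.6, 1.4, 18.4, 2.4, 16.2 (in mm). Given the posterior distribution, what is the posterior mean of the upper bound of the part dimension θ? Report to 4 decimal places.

A Pareto(scale x_m, shape k) prior on the upper bound θ of Uniform(0, θ) is conjugate: posterior is Pareto(max(x_m, max xᵢ), k + n).
Sample maximum = 18.4; prior scale x_m = 15.7 → posterior scale = max = 18.4.
Posterior shape = 2.3 + 5 = 7.3.
E[θ|data] = k·x_m/(k−1) = 7.3·18.4/6.3 = 21.3206.

21.3206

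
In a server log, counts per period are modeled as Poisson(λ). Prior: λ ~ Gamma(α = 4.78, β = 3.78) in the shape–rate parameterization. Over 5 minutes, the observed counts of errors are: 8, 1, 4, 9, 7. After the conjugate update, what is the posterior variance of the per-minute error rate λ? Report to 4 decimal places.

0.4382

With a Gamma(shape α, rate β) prior, the Poisson likelihood is conjugate: the posterior is Gamma(α + ΣXᵢ, β + n).
Sum of counts S = 29 over n = 5 minutes.
Posterior: Gamma(α+S, β+n) = Gamma(4.78+29, 3.78+5) = Gamma(33.78, 8.78).
Var = α/β² = 33.78/8.78² = 0.4382.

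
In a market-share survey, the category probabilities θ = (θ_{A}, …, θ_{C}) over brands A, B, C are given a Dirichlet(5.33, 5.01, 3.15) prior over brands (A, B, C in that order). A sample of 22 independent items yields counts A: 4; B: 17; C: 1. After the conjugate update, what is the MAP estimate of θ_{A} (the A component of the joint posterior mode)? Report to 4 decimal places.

0.2564

The Dirichlet prior is conjugate to the Multinomial likelihood: each posterior αⱼ = prior αⱼ + observed count nⱼ.
Posterior concentration: (9.33, 22.01, 4.15), total = 35.49.
Joint mode component: (α_{A}−1)/(Σα−K) = 8.33/32.49 = 0.2564.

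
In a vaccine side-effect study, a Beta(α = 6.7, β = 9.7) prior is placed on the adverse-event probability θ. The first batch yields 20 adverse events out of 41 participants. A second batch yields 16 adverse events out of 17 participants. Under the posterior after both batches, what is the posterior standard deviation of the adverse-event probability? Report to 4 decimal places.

The Beta prior is conjugate to a Binomial/Bernoulli likelihood; the update adds successes to α and failures to β.
After batch 1: Beta(6.7+20, 9.7+21) = Beta(26.7, 30.7).
After batch 2: Beta(26.7+16, 30.7+1) = Beta(42.7, 31.7).
Var = αβ/((α+β)²(α+β+1)) = 42.7·31.7/(74.4²·75.4) = 0.00324317; SD = √0.00324317 = 0.0569.

0.0569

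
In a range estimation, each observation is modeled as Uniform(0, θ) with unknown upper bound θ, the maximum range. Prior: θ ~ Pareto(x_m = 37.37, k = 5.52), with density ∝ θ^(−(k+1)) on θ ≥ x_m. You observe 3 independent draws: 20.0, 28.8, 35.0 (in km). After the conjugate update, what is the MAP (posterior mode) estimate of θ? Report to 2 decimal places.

A Pareto(scale x_m, shape k) prior on the upper bound θ of Uniform(0, θ) is conjugate: posterior is Pareto(max(x_m, max xᵢ), k + n).
Sample maximum = 35.0; prior scale x_m = 37.37 → posterior scale = max = 37.37.
Posterior shape = 5.52 + 3 = 8.52.
The Pareto density is decreasing on [x_m, ∞), so the mode is x_m = 37.37.

37.37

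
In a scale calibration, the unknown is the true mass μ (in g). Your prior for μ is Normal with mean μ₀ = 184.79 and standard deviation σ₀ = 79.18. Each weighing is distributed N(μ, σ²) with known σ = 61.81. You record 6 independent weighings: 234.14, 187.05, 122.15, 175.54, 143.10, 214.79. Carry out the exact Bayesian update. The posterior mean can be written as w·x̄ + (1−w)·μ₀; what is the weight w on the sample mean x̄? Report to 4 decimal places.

For Normal data with known variance σ², a Normal(μ₀, σ₀²) prior on μ is conjugate. Posterior precision = 1/σ₀² + n/σ²; posterior mean is the precision-weighted average of μ₀ and x̄.
σ₀² = 79.18² = 6269.4724, σ² = 61.81² = 3820.4761. Prior precision 1/σ₀² = 1/6269.4724; data precision n/σ² = 6/3820.4761.
w = (n/σ²)/(1/σ₀² + n/σ²) = n·σ₀²/(σ² + n·σ₀²) = 6·6269.4724/(3820.4761 + 6·6269.4724) = 37616.8344/41437.3105 = 0.9078.

0.9078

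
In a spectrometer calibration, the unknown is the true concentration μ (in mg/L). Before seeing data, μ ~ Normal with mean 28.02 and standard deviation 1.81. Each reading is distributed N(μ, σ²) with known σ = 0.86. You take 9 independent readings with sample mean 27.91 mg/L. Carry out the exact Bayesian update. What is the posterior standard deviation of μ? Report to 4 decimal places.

0.2831

For Normal data with known variance σ², a Normal(μ₀, σ₀²) prior on μ is conjugate. Posterior precision = 1/σ₀² + n/σ²; posterior mean is the precision-weighted average of μ₀ and x̄.
σ₀² = 1.81² = 3.2761, σ² = 0.86² = 0.7396; σ² + n·σ₀² = 0.7396 + 9·3.2761 = 30.2245.
Posterior precision = 1/σ₀² + n/σ² = 1/3.2761 + 9/0.7396 = (σ² + n·σ₀²)/(σ₀²σ²) = 30.2245/(3.2761·0.7396); posterior variance σₙ² = σ₀²σ²/(σ² + n·σ₀²) = 3.2761·0.7396/30.2245 = 0.080167.
Posterior SD = √σₙ² = √(3.2761·0.7396/30.2245) = 0.2831.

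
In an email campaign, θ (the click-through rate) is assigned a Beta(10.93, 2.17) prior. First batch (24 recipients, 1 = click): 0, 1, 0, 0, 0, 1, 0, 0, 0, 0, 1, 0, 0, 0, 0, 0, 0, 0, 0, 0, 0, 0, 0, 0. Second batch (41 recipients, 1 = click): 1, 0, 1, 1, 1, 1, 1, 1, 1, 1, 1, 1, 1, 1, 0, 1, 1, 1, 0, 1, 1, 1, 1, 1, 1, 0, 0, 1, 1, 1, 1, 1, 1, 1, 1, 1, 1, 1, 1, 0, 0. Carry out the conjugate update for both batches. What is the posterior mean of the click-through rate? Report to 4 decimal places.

The Beta prior is conjugate to a Binomial/Bernoulli likelihood; the update adds successes to α and failures to β.
After batch 1: Beta(10.93+3, 2.17+21) = Beta(13.93, 23.17).
After batch 2: Beta(13.93+34, 23.17+7) = Beta(47.93, 30.17).
Posterior mean = α/(α+β) = 47.93/78.10 = 0.6137.

0.6137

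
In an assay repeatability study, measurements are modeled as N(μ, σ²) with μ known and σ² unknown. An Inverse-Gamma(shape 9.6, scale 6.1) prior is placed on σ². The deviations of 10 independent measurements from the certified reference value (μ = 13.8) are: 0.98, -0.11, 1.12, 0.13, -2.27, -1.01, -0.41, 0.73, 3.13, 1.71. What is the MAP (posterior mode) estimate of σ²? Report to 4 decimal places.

1.0910

With known mean μ and an Inverse-Gamma(α, β) prior on σ², the Normal likelihood is conjugate: posterior is Inv-Gamma(α + n/2, β + Σ(xᵢ−μ)²/2).
Σ(xᵢ−μ)² = (0.98)² + (-0.11)² + (1.12)² + (0.13)² + (-2.27)² + (-1.01)² + (-0.41)² + (0.73)² + (3.13)² + (1.71)² = 21.8388.
Posterior: Inv-Gamma(9.6 + 10/2, 6.1 + 21.8388/2) = Inv-Gamma(14.60, 17.01940).
Mode = β/(α+1) = 17.01940/15.60 = 1.0910.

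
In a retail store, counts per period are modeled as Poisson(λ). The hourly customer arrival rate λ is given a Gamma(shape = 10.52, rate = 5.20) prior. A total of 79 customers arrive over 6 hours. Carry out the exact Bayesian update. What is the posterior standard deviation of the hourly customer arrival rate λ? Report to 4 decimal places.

With a Gamma(shape α, rate β) prior, the Poisson likelihood is conjugate: the posterior is Gamma(α + ΣXᵢ, β + n).
Posterior: Gamma(α+S, β+n) = Gamma(10.52+79, 5.20+6) = Gamma(89.52, 11.20).
SD = √α/β = √89.52/11.20 = 0.8448.

0.8448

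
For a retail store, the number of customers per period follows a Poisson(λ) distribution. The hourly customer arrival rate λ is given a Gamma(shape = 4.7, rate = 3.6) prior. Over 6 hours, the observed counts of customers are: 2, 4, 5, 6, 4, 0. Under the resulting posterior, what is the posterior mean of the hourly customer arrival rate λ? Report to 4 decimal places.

With a Gamma(shape α, rate β) prior, the Poisson likelihood is conjugate: the posterior is Gamma(α + ΣXᵢ, β + n).
Sum of counts S = 21 over n = 6 hours.
Posterior: Gamma(α+S, β+n) = Gamma(4.7+21, 3.6+6) = Gamma(25.7, 9.6).
Posterior mean = α/β = 25.7/9.6 = 2.6771.

2.6771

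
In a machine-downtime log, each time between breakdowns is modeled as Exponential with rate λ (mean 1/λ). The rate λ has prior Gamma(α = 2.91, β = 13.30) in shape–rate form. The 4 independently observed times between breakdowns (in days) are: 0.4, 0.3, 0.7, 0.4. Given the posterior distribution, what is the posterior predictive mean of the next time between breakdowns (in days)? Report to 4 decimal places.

With a Gamma(shape α, rate β) prior on the exponential rate λ, the posterior after n observations with total T = Σxᵢ is Gamma(α+n, β+T).
Sum of observations T = 1.8 days; n = 4.
Posterior: Gamma(2.91+4, 13.30+1.8) = Gamma(6.91, 15.10).
The predictive distribution for the next observation is Lomax; its mean is β/(α−1) = 15.10/5.91 = 2.5550.

2.5550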